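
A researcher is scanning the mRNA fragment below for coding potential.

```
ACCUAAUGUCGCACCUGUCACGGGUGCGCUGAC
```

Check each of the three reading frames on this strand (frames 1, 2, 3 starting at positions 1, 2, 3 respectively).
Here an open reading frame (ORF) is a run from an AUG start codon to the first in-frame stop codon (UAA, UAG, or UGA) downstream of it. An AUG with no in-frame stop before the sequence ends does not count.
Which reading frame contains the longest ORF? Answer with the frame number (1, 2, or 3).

3

Frame 1: ACC UAA UGU CGC ACC UGU CAC GGG UGC GCU GAC — no AUG→stop ORF.
Frame 2: CCU AAU GUC GCA CCU GUC ACG GGU GCG CUG — no AUG→stop ORF.
Frame 3: CUA AUG UCG CAC CUG UCA CGG GUG CGC UGA — AUG at 6, stop UGA at 30 → 27 nt.
Longest ORF is 27 nt in frame 3 (positions 6–32).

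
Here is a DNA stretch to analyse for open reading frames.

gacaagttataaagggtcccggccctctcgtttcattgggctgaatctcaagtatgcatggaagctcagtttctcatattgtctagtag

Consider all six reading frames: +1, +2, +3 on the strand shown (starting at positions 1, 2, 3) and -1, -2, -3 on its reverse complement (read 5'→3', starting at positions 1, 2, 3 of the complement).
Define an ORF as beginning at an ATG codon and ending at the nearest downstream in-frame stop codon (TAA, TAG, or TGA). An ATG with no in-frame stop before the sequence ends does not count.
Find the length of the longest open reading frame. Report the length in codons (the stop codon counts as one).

Reverse complement (5'→3'): CTACTAGACAATATGAGAAACTGAGCTTCCATGCATACTTGAGATTCAGCCCAATGAAACGAGAGGGCCGGGACCCTTTATAACTTGTC
Frame +1: GAC AAG TTA TAA AGG GTC CCG GCC CTC TCG TTT CAT TGG GCT GAA TCT CAA GTA TGC ATG GAA GCT CAG TTT CTC ATA TTG TCT AGT — no ATG→stop ORF.
Frame +2: ACA AGT TAT AAA GGG TCC CGG CCC TCT CGT TTC ATT GGG CTG AAT CTC AAG TAT GCA TGG AAG CTC AGT TTC TCA TAT TGT CTA GTA — no ATG→stop ORF.
Frame +3: CAA GTT ATA AAG GGT CCC GGC CCT CTC GTT TCA TTG GGC TGA ATC TCA AGT ATG CAT GGA AGC TCA GTT TCT CAT ATT GTC TAG TAG — ATG at 54, stop TAG at 84 → 33 nt.
Frame -1: CTA CTA GAC AAT ATG AGA AAC TGA GCT TCC ATG CAT ACT TGA GAT TCA GCC CAA TGA AAC GAG AGG GCC GGG ACC CTT TAT AAC TTG — ATG at 13, stop TGA at 22 → 12 nt; ATG at 31, stop TGA at 40 → 12 nt.
Frame -2: TAC TAG ACA ATA TGA GAA ACT GAG CTT CCA TGC ATA CTT GAG ATT CAG CCC AAT GAA ACG AGA GGG CCG GGA CCC TTT ATA ACT TGT — no ATG→stop ORF.
Frame -3: ACT AGA CAA TAT GAG AAA CTG AGC TTC CAT GCA TAC TTG AGA TTC AGC CCA ATG AAA CGA GAG GGC CGG GAC CCT TTA TAA CTT GTC — ATG at 54, stop TAA at 81 → 30 nt.
Longest: frame +3, positions 54–86, 33 nt = 11 codons = 10 aa. → 11 codons.

11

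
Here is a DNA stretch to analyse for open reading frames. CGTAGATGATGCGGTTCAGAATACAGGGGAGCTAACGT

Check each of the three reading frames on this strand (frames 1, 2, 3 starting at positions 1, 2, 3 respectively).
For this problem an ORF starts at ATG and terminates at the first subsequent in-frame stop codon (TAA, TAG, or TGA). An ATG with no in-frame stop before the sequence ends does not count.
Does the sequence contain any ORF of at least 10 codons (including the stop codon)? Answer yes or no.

yes

Frame 1: CGT AGA TGA TGC GGT TCA GAA TAC AGG GGA GCT AAC — no ATG→stop ORF.
Frame 2: GTA GAT GAT GCG GTT CAG AAT ACA GGG GAG CTA ACG — no ATG→stop ORF.
Frame 3: TAG ATG ATG CGG TTC AGA ATA CAG GGG AGC TAA CGT — ATG at 6, stop TAA at 33 → 30 nt; ATG at 9, stop TAA at 33 → 27 nt.
Frame 3 has an ORF of 10 codons (positions 6–35) ≥ 10, so yes.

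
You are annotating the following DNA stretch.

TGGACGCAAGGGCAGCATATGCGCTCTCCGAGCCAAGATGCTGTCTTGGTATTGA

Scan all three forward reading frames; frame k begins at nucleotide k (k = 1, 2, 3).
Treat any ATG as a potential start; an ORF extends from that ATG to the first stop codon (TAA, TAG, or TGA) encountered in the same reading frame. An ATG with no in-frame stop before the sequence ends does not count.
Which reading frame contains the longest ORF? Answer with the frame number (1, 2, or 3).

2

Frame 1: TGG ACG CAA GGG CAG CAT ATG CGC TCT CCG AGC CAA GAT GCT GTC TTG GTA TTG — no ATG→stop ORF.
Frame 2: GGA CGC AAG GGC AGC ATA TGC GCT CTC CGA GCC AAG ATG CTG TCT TGG TAT TGA — ATG at 38, stop TGA at 53 → 18 nt.
Frame 3: GAC GCA AGG GCA GCA TAT GCG CTC TCC GAG CCA AGA TGC TGT CTT GGT ATT — no ATG→stop ORF.
Longest ORF is 18 nt in frame 2 (positions 38–55).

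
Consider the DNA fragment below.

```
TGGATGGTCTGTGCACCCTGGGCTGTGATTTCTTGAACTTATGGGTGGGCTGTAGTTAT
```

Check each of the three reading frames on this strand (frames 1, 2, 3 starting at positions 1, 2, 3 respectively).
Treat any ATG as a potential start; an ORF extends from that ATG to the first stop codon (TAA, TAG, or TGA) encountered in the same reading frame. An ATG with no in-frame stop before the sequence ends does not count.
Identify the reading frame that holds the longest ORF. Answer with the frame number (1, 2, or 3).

1

Frame 1: TGG ATG GTC TGT GCA CCC TGG GCT GTG ATT TCT TGA ACT TAT GGG TGG GCT GTA GTT — ATG at 4, stop TGA at 34 → 33 nt.
Frame 2: GGA TGG TCT GTG CAC CCT GGG CTG TGA TTT CTT GAA CTT ATG GGT GGG CTG TAG TTA — ATG at 41, stop TAG at 53 → 15 nt.
Frame 3: GAT GGT CTG TGC ACC CTG GGC TGT GAT TTC TTG AAC TTA TGG GTG GGC TGT AGT TAT — no ATG→stop ORF.
Longest ORF is 33 nt in frame 1 (positions 4–36).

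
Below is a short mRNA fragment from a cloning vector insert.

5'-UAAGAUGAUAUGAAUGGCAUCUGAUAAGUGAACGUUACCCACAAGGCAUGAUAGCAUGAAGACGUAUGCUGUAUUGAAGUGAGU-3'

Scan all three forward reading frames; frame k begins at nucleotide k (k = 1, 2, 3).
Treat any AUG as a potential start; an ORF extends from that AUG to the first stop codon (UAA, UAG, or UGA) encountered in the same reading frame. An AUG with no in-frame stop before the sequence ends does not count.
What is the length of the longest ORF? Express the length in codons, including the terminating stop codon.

Frame 1: UAA GAU GAU AUG AAU GGC AUC UGA UAA GUG AAC GUU ACC CAC AAG GCA UGA UAG CAU GAA GAC GUA UGC UGU AUU GAA GUG AGU — AUG at 10, stop UGA at 22 → 15 nt.
Frame 2: AAG AUG AUA UGA AUG GCA UCU GAU AAG UGA ACG UUA CCC ACA AGG CAU GAU AGC AUG AAG ACG UAU GCU GUA UUG AAG UGA — AUG at 5, stop UGA at 11 → 9 nt; AUG at 14, stop UGA at 29 → 18 nt; AUG at 56, stop UGA at 80 → 27 nt.
Frame 3: AGA UGA UAU GAA UGG CAU CUG AUA AGU GAA CGU UAC CCA CAA GGC AUG AUA GCA UGA AGA CGU AUG CUG UAU UGA AGU GAG — AUG at 48, stop UGA at 57 → 12 nt; AUG at 66, stop UGA at 75 → 12 nt.
Longest: frame 2, positions 56–82, 27 nt = 9 codons = 8 aa. → 9 codons.

9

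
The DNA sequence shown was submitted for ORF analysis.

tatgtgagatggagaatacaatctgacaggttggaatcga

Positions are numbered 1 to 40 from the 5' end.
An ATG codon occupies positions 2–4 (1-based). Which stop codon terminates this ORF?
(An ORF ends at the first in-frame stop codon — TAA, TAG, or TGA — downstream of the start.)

TGA

Codons from position 2: ATG (2–4), TGA (5–7).
The first in-frame stop codon is TGA.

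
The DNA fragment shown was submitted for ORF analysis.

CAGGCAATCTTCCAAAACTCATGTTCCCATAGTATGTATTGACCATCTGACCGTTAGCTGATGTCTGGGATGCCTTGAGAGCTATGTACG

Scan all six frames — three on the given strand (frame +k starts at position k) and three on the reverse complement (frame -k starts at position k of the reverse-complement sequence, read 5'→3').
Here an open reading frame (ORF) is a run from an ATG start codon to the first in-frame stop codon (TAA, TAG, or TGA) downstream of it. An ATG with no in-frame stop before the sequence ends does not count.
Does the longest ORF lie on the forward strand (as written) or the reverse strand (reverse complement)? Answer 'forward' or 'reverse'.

forward

Reverse complement (5'→3'): CGTACATAGCTCTCAAGGCATCCCAGACATCAGCTAACGGTCAGATGGTCAATACATACTATGGGAACATGAGTTTTGGAAGATTGCCTG
Frame +1: CAG GCA ATC TTC CAA AAC TCA TGT TCC CAT AGT ATG TAT TGA CCA TCT GAC CGT TAG CTG ATG TCT GGG ATG CCT TGA GAG CTA TGT ACG — ATG at 34, stop TGA at 40 → 9 nt; ATG at 61, stop TGA at 76 → 18 nt; ATG at 70, stop TGA at 76 → 9 nt.
Frame +2: AGG CAA TCT TCC AAA ACT CAT GTT CCC ATA GTA TGT ATT GAC CAT CTG ACC GTT AGC TGA TGT CTG GGA TGC CTT GAG AGC TAT GTA — no ATG→stop ORF.
Frame +3: GGC AAT CTT CCA AAA CTC ATG TTC CCA TAG TAT GTA TTG ACC ATC TGA CCG TTA GCT GAT GTC TGG GAT GCC TTG AGA GCT ATG TAC — ATG at 21, stop TAG at 30 → 12 nt.
Frame -1: CGT ACA TAG CTC TCA AGG CAT CCC AGA CAT CAG CTA ACG GTC AGA TGG TCA ATA CAT ACT ATG GGA ACA TGA GTT TTG GAA GAT TGC CTG — ATG at 61, stop TGA at 70 → 12 nt.
Frame -2: GTA CAT AGC TCT CAA GGC ATC CCA GAC ATC AGC TAA CGG TCA GAT GGT CAA TAC ATA CTA TGG GAA CAT GAG TTT TGG AAG ATT GCC — no ATG→stop ORF.
Frame -3: TAC ATA GCT CTC AAG GCA TCC CAG ACA TCA GCT AAC GGT CAG ATG GTC AAT ACA TAC TAT GGG AAC ATG AGT TTT GGA AGA TTG CCT — no ATG→stop ORF.
Forward-strand max 18 nt; reverse-strand max 12 nt. The forward strand has the longer ORF.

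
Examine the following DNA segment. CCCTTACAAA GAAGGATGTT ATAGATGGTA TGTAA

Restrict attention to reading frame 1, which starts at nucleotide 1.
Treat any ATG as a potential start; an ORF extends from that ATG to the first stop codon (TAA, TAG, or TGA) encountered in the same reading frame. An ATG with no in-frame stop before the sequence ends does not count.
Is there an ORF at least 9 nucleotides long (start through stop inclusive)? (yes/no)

yes

Frame 1: CCC TTA CAA AGA AGG ATG TTA TAG ATG GTA TGT — ATG at 16, stop TAG at 22 → 9 nt.
Frame 1 has an ORF of 9 nucleotides (positions 16–24) ≥ 9, so yes.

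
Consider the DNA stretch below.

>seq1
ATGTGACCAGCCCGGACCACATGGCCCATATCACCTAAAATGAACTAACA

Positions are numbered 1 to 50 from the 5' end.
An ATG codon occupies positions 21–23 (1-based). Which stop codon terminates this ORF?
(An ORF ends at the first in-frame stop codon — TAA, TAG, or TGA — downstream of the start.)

Codons from position 21: ATG (21–23), GCC (24–26), CAT (27–29), ATC (30–32), ACC (33–35), TAA (36–38).
The first in-frame stop codon is TAA.

TAA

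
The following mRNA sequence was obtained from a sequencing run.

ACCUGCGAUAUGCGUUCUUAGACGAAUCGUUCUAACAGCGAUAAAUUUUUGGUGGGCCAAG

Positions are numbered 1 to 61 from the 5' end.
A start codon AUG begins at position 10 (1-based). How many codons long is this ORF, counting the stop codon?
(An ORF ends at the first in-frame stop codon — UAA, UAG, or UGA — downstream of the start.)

4

Codons from position 10: AUG (10–12), CGU (13–15), UCU (16–18), UAG (19–21).
UAG is the first in-frame stop; that's 4 codons including the stop.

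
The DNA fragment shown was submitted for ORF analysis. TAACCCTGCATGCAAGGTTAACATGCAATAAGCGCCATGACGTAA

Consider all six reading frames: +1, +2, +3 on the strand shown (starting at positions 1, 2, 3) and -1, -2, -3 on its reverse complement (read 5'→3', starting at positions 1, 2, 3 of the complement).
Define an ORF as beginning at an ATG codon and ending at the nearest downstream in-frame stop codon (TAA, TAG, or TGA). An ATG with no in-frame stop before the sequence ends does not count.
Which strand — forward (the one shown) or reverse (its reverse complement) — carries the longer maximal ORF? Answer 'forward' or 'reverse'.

Reverse complement (5'→3'): TTACGTCATGGCGCTTATTGCATGTTAACCTTGCATGCAGGGTTA
Frame +1: TAA CCC TGC ATG CAA GGT TAA CAT GCA ATA AGC GCC ATG ACG TAA — ATG at 10, stop TAA at 19 → 12 nt; ATG at 37, stop TAA at 43 → 9 nt.
Frame +2: AAC CCT GCA TGC AAG GTT AAC ATG CAA TAA GCG CCA TGA CGT — ATG at 23, stop TAA at 29 → 9 nt.
Frame +3: ACC CTG CAT GCA AGG TTA ACA TGC AAT AAG CGC CAT GAC GTA — no ATG→stop ORF.
Frame -1: TTA CGT CAT GGC GCT TAT TGC ATG TTA ACC TTG CAT GCA GGG TTA — no ATG→stop ORF.
Frame -2: TAC GTC ATG GCG CTT ATT GCA TGT TAA CCT TGC ATG CAG GGT — ATG at 8, stop TAA at 26 → 21 nt.
Frame -3: ACG TCA TGG CGC TTA TTG CAT GTT AAC CTT GCA TGC AGG GTT — no ATG→stop ORF.
Forward-strand max 12 nt; reverse-strand max 21 nt. The reverse strand has the longer ORF.

reverse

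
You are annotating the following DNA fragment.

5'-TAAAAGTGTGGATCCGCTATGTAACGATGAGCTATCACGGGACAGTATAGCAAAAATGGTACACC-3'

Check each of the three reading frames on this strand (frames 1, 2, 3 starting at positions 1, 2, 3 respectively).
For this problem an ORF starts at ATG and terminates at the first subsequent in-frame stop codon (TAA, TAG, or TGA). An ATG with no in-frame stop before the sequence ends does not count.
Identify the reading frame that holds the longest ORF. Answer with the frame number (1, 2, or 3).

Frame 1: TAA AAG TGT GGA TCC GCT ATG TAA CGA TGA GCT ATC ACG GGA CAG TAT AGC AAA AAT GGT ACA — ATG at 19, stop TAA at 22 → 6 nt.
Frame 2: AAA AGT GTG GAT CCG CTA TGT AAC GAT GAG CTA TCA CGG GAC AGT ATA GCA AAA ATG GTA CAC — no ATG→stop ORF.
Frame 3: AAA GTG TGG ATC CGC TAT GTA ACG ATG AGC TAT CAC GGG ACA GTA TAG CAA AAA TGG TAC ACC — ATG at 27, stop TAG at 48 → 24 nt.
Longest ORF is 24 nt in frame 3 (positions 27–50).

3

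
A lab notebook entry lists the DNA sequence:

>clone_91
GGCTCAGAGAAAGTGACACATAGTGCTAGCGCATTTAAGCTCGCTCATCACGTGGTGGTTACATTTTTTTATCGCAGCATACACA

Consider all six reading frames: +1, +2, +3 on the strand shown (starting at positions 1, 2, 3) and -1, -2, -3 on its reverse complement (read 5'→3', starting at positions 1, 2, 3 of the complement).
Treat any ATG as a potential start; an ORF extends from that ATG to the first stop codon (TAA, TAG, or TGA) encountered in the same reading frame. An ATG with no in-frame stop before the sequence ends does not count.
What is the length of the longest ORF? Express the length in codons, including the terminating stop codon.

15

Reverse complement (5'→3'): TGTGTATGCTGCGATAAAAAAATGTAACCACCACGTGATGAGCGAGCTTAAATGCGCTAGCACTATGTGTCACTTTCTCTGAGCC
Frame +1: GGC TCA GAG AAA GTG ACA CAT AGT GCT AGC GCA TTT AAG CTC GCT CAT CAC GTG GTG GTT ACA TTT TTT TAT CGC AGC ATA CAC — no ATG→stop ORF.
Frame +2: GCT CAG AGA AAG TGA CAC ATA GTG CTA GCG CAT TTA AGC TCG CTC ATC ACG TGG TGG TTA CAT TTT TTT ATC GCA GCA TAC ACA — no ATG→stop ORF.
Frame +3: CTC AGA GAA AGT GAC ACA TAG TGC TAG CGC ATT TAA GCT CGC TCA TCA CGT GGT GGT TAC ATT TTT TTA TCG CAG CAT ACA — no ATG→stop ORF.
Frame -1: TGT GTA TGC TGC GAT AAA AAA ATG TAA CCA CCA CGT GAT GAG CGA GCT TAA ATG CGC TAG CAC TAT GTG TCA CTT TCT CTG AGC — ATG at 22, stop TAA at 25 → 6 nt; ATG at 52, stop TAG at 58 → 9 nt.
Frame -2: GTG TAT GCT GCG ATA AAA AAA TGT AAC CAC CAC GTG ATG AGC GAG CTT AAA TGC GCT AGC ACT ATG TGT CAC TTT CTC TGA GCC — ATG at 38, stop TGA at 80 → 45 nt; ATG at 65, stop TGA at 80 → 18 nt.
Frame -3: TGT ATG CTG CGA TAA AAA AAT GTA ACC ACC ACG TGA TGA GCG AGC TTA AAT GCG CTA GCA CTA TGT GTC ACT TTC TCT GAG — ATG at 6, stop TAA at 15 → 12 nt.
Longest: frame -2, positions 38–82, 45 nt = 15 codons = 14 aa. → 15 codons.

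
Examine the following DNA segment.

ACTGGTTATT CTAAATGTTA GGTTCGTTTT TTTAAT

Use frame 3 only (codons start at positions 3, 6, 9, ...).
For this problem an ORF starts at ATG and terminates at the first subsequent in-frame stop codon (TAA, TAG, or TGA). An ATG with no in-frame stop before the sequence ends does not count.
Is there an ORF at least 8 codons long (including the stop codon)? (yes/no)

Frame 3: TGG TTA TTC TAA ATG TTA GGT TCG TTT TTT TAA — ATG at 15, stop TAA at 33 → 21 nt.
Largest ORF found is 7 codons < 8, so no.

no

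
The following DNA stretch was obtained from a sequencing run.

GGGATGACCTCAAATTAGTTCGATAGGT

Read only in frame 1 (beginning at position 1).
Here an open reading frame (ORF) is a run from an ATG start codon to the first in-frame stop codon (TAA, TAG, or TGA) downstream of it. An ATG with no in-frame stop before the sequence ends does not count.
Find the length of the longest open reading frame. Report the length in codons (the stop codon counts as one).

5

Frame 1: GGG ATG ACC TCA AAT TAG TTC GAT AGG — ATG at 4, stop TAG at 16 → 15 nt.
Longest: frame 1, positions 4–18, 15 nt = 5 codons = 4 aa. → 5 codons.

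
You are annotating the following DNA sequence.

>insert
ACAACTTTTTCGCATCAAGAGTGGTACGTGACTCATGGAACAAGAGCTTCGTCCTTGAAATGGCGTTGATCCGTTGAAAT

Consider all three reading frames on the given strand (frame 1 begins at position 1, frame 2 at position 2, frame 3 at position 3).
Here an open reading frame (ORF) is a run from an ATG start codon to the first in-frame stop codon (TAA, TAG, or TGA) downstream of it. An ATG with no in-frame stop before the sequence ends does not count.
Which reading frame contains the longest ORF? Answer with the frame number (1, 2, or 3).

2

Frame 1: ACA ACT TTT TCG CAT CAA GAG TGG TAC GTG ACT CAT GGA ACA AGA GCT TCG TCC TTG AAA TGG CGT TGA TCC GTT GAA — no ATG→stop ORF.
Frame 2: CAA CTT TTT CGC ATC AAG AGT GGT ACG TGA CTC ATG GAA CAA GAG CTT CGT CCT TGA AAT GGC GTT GAT CCG TTG AAA — ATG at 35, stop TGA at 56 → 24 nt.
Frame 3: AAC TTT TTC GCA TCA AGA GTG GTA CGT GAC TCA TGG AAC AAG AGC TTC GTC CTT GAA ATG GCG TTG ATC CGT TGA AAT — ATG at 60, stop TGA at 75 → 18 nt.
Longest ORF is 24 nt in frame 2 (positions 35–58).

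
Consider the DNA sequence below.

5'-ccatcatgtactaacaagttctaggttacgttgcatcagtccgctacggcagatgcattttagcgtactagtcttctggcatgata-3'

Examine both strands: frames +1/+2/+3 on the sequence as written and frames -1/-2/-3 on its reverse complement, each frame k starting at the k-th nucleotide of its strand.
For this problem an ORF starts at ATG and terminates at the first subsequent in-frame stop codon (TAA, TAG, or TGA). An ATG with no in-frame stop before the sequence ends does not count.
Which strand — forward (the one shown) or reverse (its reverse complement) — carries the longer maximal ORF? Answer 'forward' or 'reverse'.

Reverse complement (5'→3'): TATCATGCCAGAAGACTAGTACGCTAAAATGCATCTGCCGTAGCGGACTGATGCAACGTAACCTAGAACTTGTTAGTACATGATGG
Frame +1: CCA TCA TGT ACT AAC AAG TTC TAG GTT ACG TTG CAT CAG TCC GCT ACG GCA GAT GCA TTT TAG CGT ACT AGT CTT CTG GCA TGA — no ATG→stop ORF.
Frame +2: CAT CAT GTA CTA ACA AGT TCT AGG TTA CGT TGC ATC AGT CCG CTA CGG CAG ATG CAT TTT AGC GTA CTA GTC TTC TGG CAT GAT — no ATG→stop ORF.
Frame +3: ATC ATG TAC TAA CAA GTT CTA GGT TAC GTT GCA TCA GTC CGC TAC GGC AGA TGC ATT TTA GCG TAC TAG TCT TCT GGC ATG ATA — ATG at 6, stop TAA at 12 → 9 nt.
Frame -1: TAT CAT GCC AGA AGA CTA GTA CGC TAA AAT GCA TCT GCC GTA GCG GAC TGA TGC AAC GTA ACC TAG AAC TTG TTA GTA CAT GAT — no ATG→stop ORF.
Frame -2: ATC ATG CCA GAA GAC TAG TAC GCT AAA ATG CAT CTG CCG TAG CGG ACT GAT GCA ACG TAA CCT AGA ACT TGT TAG TAC ATG ATG — ATG at 5, stop TAG at 17 → 15 nt; ATG at 29, stop TAG at 41 → 15 nt.
Frame -3: TCA TGC CAG AAG ACT AGT ACG CTA AAA TGC ATC TGC CGT AGC GGA CTG ATG CAA CGT AAC CTA GAA CTT GTT AGT ACA TGA TGG — ATG at 51, stop TGA at 81 → 33 nt.
Forward-strand max 9 nt; reverse-strand max 33 nt. The reverse strand has the longer ORF.

reverse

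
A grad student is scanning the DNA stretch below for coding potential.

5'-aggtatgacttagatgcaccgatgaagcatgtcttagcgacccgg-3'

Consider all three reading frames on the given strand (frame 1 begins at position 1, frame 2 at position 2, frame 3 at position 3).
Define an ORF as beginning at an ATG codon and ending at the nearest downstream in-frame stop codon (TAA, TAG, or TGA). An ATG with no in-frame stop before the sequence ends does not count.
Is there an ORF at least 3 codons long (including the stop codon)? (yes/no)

yes

Frame 1: AGG TAT GAC TTA GAT GCA CCG ATG AAG CAT GTC TTA GCG ACC CGG — no ATG→stop ORF.
Frame 2: GGT ATG ACT TAG ATG CAC CGA TGA AGC ATG TCT TAG CGA CCC — ATG at 5, stop TAG at 11 → 9 nt; ATG at 14, stop TGA at 23 → 12 nt; ATG at 29, stop TAG at 35 → 9 nt.
Frame 3: GTA TGA CTT AGA TGC ACC GAT GAA GCA TGT CTT AGC GAC CCG — no ATG→stop ORF.
Frame 2 has an ORF of 3 codons (positions 5–13) ≥ 3, so yes.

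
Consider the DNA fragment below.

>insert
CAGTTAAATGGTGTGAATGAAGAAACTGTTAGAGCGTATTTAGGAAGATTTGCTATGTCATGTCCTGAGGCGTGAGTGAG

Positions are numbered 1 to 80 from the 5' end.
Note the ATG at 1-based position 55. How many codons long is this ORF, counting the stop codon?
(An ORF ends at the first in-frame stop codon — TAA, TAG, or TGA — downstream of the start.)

Codons from position 55: ATG (55–57), TCA (58–60), TGT (61–63), CCT (64–66), GAG (67–69), GCG (70–72), TGA (73–75).
TGA is the first in-frame stop; that's 7 codons including the stop.

7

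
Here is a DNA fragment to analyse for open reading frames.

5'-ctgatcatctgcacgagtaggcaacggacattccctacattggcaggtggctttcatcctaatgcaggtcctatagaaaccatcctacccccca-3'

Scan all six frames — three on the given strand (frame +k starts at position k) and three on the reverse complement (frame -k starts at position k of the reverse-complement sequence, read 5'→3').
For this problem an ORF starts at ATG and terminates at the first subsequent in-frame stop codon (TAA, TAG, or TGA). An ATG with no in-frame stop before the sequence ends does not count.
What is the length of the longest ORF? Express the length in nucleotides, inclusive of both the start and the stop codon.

Reverse complement (5'→3'): TGGGGGGTAGGATGGTTTCTATAGGACCTGCATTAGGATGAAAGCCACCTGCCAATGTAGGGAATGTCCGTTGCCTACTCGTGCAGATGATCAG
Frame +1: CTG ATC ATC TGC ACG AGT AGG CAA CGG ACA TTC CCT ACA TTG GCA GGT GGC TTT CAT CCT AAT GCA GGT CCT ATA GAA ACC ATC CTA CCC CCC — no ATG→stop ORF.
Frame +2: TGA TCA TCT GCA CGA GTA GGC AAC GGA CAT TCC CTA CAT TGG CAG GTG GCT TTC ATC CTA ATG CAG GTC CTA TAG AAA CCA TCC TAC CCC CCA — ATG at 62, stop TAG at 74 → 15 nt.
Frame +3: GAT CAT CTG CAC GAG TAG GCA ACG GAC ATT CCC TAC ATT GGC AGG TGG CTT TCA TCC TAA TGC AGG TCC TAT AGA AAC CAT CCT ACC CCC — no ATG→stop ORF.
Frame -1: TGG GGG GTA GGA TGG TTT CTA TAG GAC CTG CAT TAG GAT GAA AGC CAC CTG CCA ATG TAG GGA ATG TCC GTT GCC TAC TCG TGC AGA TGA TCA — ATG at 55, stop TAG at 58 → 6 nt; ATG at 64, stop TGA at 88 → 27 nt.
Frame -2: GGG GGG TAG GAT GGT TTC TAT AGG ACC TGC ATT AGG ATG AAA GCC ACC TGC CAA TGT AGG GAA TGT CCG TTG CCT ACT CGT GCA GAT GAT CAG — no ATG→stop ORF.
Frame -3: GGG GGT AGG ATG GTT TCT ATA GGA CCT GCA TTA GGA TGA AAG CCA CCT GCC AAT GTA GGG AAT GTC CGT TGC CTA CTC GTG CAG ATG ATC — ATG at 12, stop TGA at 39 → 30 nt.
Longest: frame -3, positions 12–41, 30 nt = 10 codons = 9 aa. → 30 nucleotides.

30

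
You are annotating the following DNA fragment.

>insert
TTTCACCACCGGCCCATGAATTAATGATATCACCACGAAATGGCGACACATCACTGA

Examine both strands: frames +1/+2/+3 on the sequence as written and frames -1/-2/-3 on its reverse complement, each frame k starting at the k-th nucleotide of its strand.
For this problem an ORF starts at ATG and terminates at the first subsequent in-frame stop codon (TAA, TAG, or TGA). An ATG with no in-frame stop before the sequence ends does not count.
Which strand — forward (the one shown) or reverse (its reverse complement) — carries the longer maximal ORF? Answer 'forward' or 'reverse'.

forward

Reverse complement (5'→3'): TCAGTGATGTGTCGCCATTTCGTGGTGATATCATTAATTCATGGGCCGGTGGTGAAA
Frame +1: TTT CAC CAC CGG CCC ATG AAT TAA TGA TAT CAC CAC GAA ATG GCG ACA CAT CAC TGA — ATG at 16, stop TAA at 22 → 9 nt; ATG at 40, stop TGA at 55 → 18 nt.
Frame +2: TTC ACC ACC GGC CCA TGA ATT AAT GAT ATC ACC ACG AAA TGG CGA CAC ATC ACT — no ATG→stop ORF.
Frame +3: TCA CCA CCG GCC CAT GAA TTA ATG ATA TCA CCA CGA AAT GGC GAC ACA TCA CTG — no ATG→stop ORF.
Frame -1: TCA GTG ATG TGT CGC CAT TTC GTG GTG ATA TCA TTA ATT CAT GGG CCG GTG GTG AAA — no ATG→stop ORF.
Frame -2: CAG TGA TGT GTC GCC ATT TCG TGG TGA TAT CAT TAA TTC ATG GGC CGG TGG TGA — ATG at 41, stop TGA at 53 → 15 nt.
Frame -3: AGT GAT GTG TCG CCA TTT CGT GGT GAT ATC ATT AAT TCA TGG GCC GGT GGT GAA — no ATG→stop ORF.
Forward-strand max 18 nt; reverse-strand max 15 nt. The forward strand has the longer ORF.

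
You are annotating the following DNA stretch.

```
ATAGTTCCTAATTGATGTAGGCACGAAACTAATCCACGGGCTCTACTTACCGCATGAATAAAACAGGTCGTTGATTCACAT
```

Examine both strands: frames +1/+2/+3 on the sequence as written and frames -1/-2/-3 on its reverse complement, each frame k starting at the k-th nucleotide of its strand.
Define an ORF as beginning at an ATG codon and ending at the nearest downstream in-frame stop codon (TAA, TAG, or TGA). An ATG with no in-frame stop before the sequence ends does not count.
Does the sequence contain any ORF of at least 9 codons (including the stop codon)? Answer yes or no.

no

Reverse complement (5'→3'): ATGTGAATCAACGACCTGTTTTATTCATGCGGTAAGTAGAGCCCGTGGATTAGTTTCGTGCCTACATCAATTAGGAACTAT
Frame +1: ATA GTT CCT AAT TGA TGT AGG CAC GAA ACT AAT CCA CGG GCT CTA CTT ACC GCA TGA ATA AAA CAG GTC GTT GAT TCA CAT — no ATG→stop ORF.
Frame +2: TAG TTC CTA ATT GAT GTA GGC ACG AAA CTA ATC CAC GGG CTC TAC TTA CCG CAT GAA TAA AAC AGG TCG TTG ATT CAC — no ATG→stop ORF.
Frame +3: AGT TCC TAA TTG ATG TAG GCA CGA AAC TAA TCC ACG GGC TCT ACT TAC CGC ATG AAT AAA ACA GGT CGT TGA TTC ACA — ATG at 15, stop TAG at 18 → 6 nt; ATG at 54, stop TGA at 72 → 21 nt.
Frame -1: ATG TGA ATC AAC GAC CTG TTT TAT TCA TGC GGT AAG TAG AGC CCG TGG ATT AGT TTC GTG CCT ACA TCA ATT AGG AAC TAT — ATG at 1, stop TGA at 4 → 6 nt.
Frame -2: TGT GAA TCA ACG ACC TGT TTT ATT CAT GCG GTA AGT AGA GCC CGT GGA TTA GTT TCG TGC CTA CAT CAA TTA GGA ACT — no ATG→stop ORF.
Frame -3: GTG AAT CAA CGA CCT GTT TTA TTC ATG CGG TAA GTA GAG CCC GTG GAT TAG TTT CGT GCC TAC ATC AAT TAG GAA CTA — ATG at 27, stop TAA at 33 → 9 nt.
Largest ORF found is 7 codons < 9, so no.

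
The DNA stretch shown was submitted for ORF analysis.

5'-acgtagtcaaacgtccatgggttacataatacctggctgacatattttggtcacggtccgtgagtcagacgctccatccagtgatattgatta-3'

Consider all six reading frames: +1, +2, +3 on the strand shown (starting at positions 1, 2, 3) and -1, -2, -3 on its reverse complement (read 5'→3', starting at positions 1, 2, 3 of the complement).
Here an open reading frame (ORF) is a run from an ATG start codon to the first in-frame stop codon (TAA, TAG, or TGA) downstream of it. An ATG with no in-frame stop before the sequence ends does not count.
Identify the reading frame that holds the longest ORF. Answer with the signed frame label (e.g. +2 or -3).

Reverse complement (5'→3'): TAATCAATATCACTGGATGGAGCGTCTGACTCACGGACCGTGACCAAAATATGTCAGCCAGGTATTATGTAACCCATGGACGTTTGACTACGT
Frame +1: ACG TAG TCA AAC GTC CAT GGG TTA CAT AAT ACC TGG CTG ACA TAT TTT GGT CAC GGT CCG TGA GTC AGA CGC TCC ATC CAG TGA TAT TGA TTA — no ATG→stop ORF.
Frame +2: CGT AGT CAA ACG TCC ATG GGT TAC ATA ATA CCT GGC TGA CAT ATT TTG GTC ACG GTC CGT GAG TCA GAC GCT CCA TCC AGT GAT ATT GAT — ATG at 17, stop TGA at 38 → 24 nt.
Frame +3: GTA GTC AAA CGT CCA TGG GTT ACA TAA TAC CTG GCT GAC ATA TTT TGG TCA CGG TCC GTG AGT CAG ACG CTC CAT CCA GTG ATA TTG ATT — no ATG→stop ORF.
Frame -1: TAA TCA ATA TCA CTG GAT GGA GCG TCT GAC TCA CGG ACC GTG ACC AAA ATA TGT CAG CCA GGT ATT ATG TAA CCC ATG GAC GTT TGA CTA CGT — ATG at 67, stop TAA at 70 → 6 nt; ATG at 76, stop TGA at 85 → 12 nt.
Frame -2: AAT CAA TAT CAC TGG ATG GAG CGT CTG ACT CAC GGA CCG TGA CCA AAA TAT GTC AGC CAG GTA TTA TGT AAC CCA TGG ACG TTT GAC TAC — ATG at 17, stop TGA at 41 → 27 nt.
Frame -3: ATC AAT ATC ACT GGA TGG AGC GTC TGA CTC ACG GAC CGT GAC CAA AAT ATG TCA GCC AGG TAT TAT GTA ACC CAT GGA CGT TTG ACT ACG — no ATG→stop ORF.
Longest ORF is 27 nt in frame -2 (positions 17–43).

-2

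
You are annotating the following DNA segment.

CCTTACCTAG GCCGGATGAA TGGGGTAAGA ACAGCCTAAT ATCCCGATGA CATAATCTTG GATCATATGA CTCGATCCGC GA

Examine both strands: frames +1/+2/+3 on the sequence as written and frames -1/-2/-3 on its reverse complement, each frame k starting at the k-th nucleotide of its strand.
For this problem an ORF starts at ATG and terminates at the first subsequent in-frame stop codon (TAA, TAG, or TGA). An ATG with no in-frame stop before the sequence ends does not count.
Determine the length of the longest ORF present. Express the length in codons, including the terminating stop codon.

20

Reverse complement (5'→3'): TCGCGGATCGAGTCATATGATCCAAGATTATGTCATCGGGATATTAGGCTGTTCTTACCCCATTCATCCGGCCTAGGTAAGG
Frame +1: CCT TAC CTA GGC CGG ATG AAT GGG GTA AGA ACA GCC TAA TAT CCC GAT GAC ATA ATC TTG GAT CAT ATG ACT CGA TCC GCG — ATG at 16, stop TAA at 37 → 24 nt.
Frame +2: CTT ACC TAG GCC GGA TGA ATG GGG TAA GAA CAG CCT AAT ATC CCG ATG ACA TAA TCT TGG ATC ATA TGA CTC GAT CCG CGA — ATG at 20, stop TAA at 26 → 9 nt; ATG at 47, stop TAA at 53 → 9 nt.
Frame +3: TTA CCT AGG CCG GAT GAA TGG GGT AAG AAC AGC CTA ATA TCC CGA TGA CAT AAT CTT GGA TCA TAT GAC TCG ATC CGC — no ATG→stop ORF.
Frame -1: TCG CGG ATC GAG TCA TAT GAT CCA AGA TTA TGT CAT CGG GAT ATT AGG CTG TTC TTA CCC CAT TCA TCC GGC CTA GGT AAG — no ATG→stop ORF.
Frame -2: CGC GGA TCG AGT CAT ATG ATC CAA GAT TAT GTC ATC GGG ATA TTA GGC TGT TCT TAC CCC ATT CAT CCG GCC TAG GTA AGG — ATG at 17, stop TAG at 74 → 60 nt.
Frame -3: GCG GAT CGA GTC ATA TGA TCC AAG ATT ATG TCA TCG GGA TAT TAG GCT GTT CTT ACC CCA TTC ATC CGG CCT AGG TAA — ATG at 30, stop TAG at 45 → 18 nt.
Longest: frame -2, positions 17–76, 60 nt = 20 codons = 19 aa. → 20 codons.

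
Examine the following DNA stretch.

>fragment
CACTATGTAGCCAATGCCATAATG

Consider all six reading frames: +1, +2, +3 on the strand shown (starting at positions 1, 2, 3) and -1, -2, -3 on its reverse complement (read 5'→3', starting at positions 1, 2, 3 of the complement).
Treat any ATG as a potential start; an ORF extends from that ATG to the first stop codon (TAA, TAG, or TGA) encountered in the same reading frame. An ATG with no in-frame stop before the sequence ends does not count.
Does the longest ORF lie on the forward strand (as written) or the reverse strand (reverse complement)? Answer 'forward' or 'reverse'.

Reverse complement (5'→3'): CATTATGGCATTGGCTACATAGTG
Frame +1: CAC TAT GTA GCC AAT GCC ATA ATG — no ATG→stop ORF.
Frame +2: ACT ATG TAG CCA ATG CCA TAA — ATG at 5, stop TAG at 8 → 6 nt; ATG at 14, stop TAA at 20 → 9 nt.
Frame +3: CTA TGT AGC CAA TGC CAT AAT — no ATG→stop ORF.
Frame -1: CAT TAT GGC ATT GGC TAC ATA GTG — no ATG→stop ORF.
Frame -2: ATT ATG GCA TTG GCT ACA TAG — ATG at 5, stop TAG at 20 → 18 nt.
Frame -3: TTA TGG CAT TGG CTA CAT AGT — no ATG→stop ORF.
Forward-strand max 9 nt; reverse-strand max 18 nt. The reverse strand has the longer ORF.

reverse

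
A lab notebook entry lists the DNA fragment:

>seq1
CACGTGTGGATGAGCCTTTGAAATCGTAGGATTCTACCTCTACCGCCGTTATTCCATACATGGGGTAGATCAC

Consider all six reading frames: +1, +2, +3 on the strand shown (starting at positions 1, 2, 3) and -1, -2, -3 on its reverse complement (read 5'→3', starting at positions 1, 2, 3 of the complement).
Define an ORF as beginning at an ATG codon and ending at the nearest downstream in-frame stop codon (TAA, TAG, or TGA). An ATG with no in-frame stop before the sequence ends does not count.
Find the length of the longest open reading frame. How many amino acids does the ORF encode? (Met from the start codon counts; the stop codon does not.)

Reverse complement (5'→3'): GTGATCTACCCCATGTATGGAATAACGGCGGTAGAGGTAGAATCCTACGATTTCAAAGGCTCATCCACACGTG
Frame +1: CAC GTG TGG ATG AGC CTT TGA AAT CGT AGG ATT CTA CCT CTA CCG CCG TTA TTC CAT ACA TGG GGT AGA TCA — ATG at 10, stop TGA at 19 → 12 nt.
Frame +2: ACG TGT GGA TGA GCC TTT GAA ATC GTA GGA TTC TAC CTC TAC CGC CGT TAT TCC ATA CAT GGG GTA GAT CAC — no ATG→stop ORF.
Frame +3: CGT GTG GAT GAG CCT TTG AAA TCG TAG GAT TCT ACC TCT ACC GCC GTT ATT CCA TAC ATG GGG TAG ATC — ATG at 60, stop TAG at 66 → 9 nt.
Frame -1: GTG ATC TAC CCC ATG TAT GGA ATA ACG GCG GTA GAG GTA GAA TCC TAC GAT TTC AAA GGC TCA TCC ACA CGT — no ATG→stop ORF.
Frame -2: TGA TCT ACC CCA TGT ATG GAA TAA CGG CGG TAG AGG TAG AAT CCT ACG ATT TCA AAG GCT CAT CCA CAC GTG — ATG at 17, stop TAA at 23 → 9 nt.
Frame -3: GAT CTA CCC CAT GTA TGG AAT AAC GGC GGT AGA GGT AGA ATC CTA CGA TTT CAA AGG CTC ATC CAC ACG — no ATG→stop ORF.
Longest: frame +1, positions 10–21, 12 nt = 4 codons = 3 aa. → 3 amino acids.

3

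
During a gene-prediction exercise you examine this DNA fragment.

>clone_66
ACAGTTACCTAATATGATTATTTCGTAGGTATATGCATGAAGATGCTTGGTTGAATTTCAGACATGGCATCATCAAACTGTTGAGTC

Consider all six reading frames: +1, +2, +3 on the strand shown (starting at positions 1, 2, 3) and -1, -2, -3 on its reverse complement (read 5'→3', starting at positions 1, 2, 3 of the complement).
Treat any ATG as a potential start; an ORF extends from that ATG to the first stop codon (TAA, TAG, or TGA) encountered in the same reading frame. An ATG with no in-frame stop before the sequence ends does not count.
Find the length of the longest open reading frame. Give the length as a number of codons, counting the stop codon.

23

Reverse complement (5'→3'): GACTCAACAGTTTGATGATGCCATGTCTGAAATTCAACCAAGCATCTTCATGCATATACCTACGAAATAATCATATTAGGTAACTGT
Frame +1: ACA GTT ACC TAA TAT GAT TAT TTC GTA GGT ATA TGC ATG AAG ATG CTT GGT TGA ATT TCA GAC ATG GCA TCA TCA AAC TGT TGA GTC — ATG at 37, stop TGA at 52 → 18 nt; ATG at 43, stop TGA at 52 → 12 nt; ATG at 64, stop TGA at 82 → 21 nt.
Frame +2: CAG TTA CCT AAT ATG ATT ATT TCG TAG GTA TAT GCA TGA AGA TGC TTG GTT GAA TTT CAG ACA TGG CAT CAT CAA ACT GTT GAG — ATG at 14, stop TAG at 26 → 15 nt.
Frame +3: AGT TAC CTA ATA TGA TTA TTT CGT AGG TAT ATG CAT GAA GAT GCT TGG TTG AAT TTC AGA CAT GGC ATC ATC AAA CTG TTG AGT — no ATG→stop ORF.
Frame -1: GAC TCA ACA GTT TGA TGA TGC CAT GTC TGA AAT TCA ACC AAG CAT CTT CAT GCA TAT ACC TAC GAA ATA ATC ATA TTA GGT AAC TGT — no ATG→stop ORF.
Frame -2: ACT CAA CAG TTT GAT GAT GCC ATG TCT GAA ATT CAA CCA AGC ATC TTC ATG CAT ATA CCT ACG AAA TAA TCA TAT TAG GTA ACT — ATG at 23, stop TAA at 68 → 48 nt; ATG at 50, stop TAA at 68 → 21 nt.
Frame -3: CTC AAC AGT TTG ATG ATG CCA TGT CTG AAA TTC AAC CAA GCA TCT TCA TGC ATA TAC CTA CGA AAT AAT CAT ATT AGG TAA CTG — ATG at 15, stop TAA at 81 → 69 nt; ATG at 18, stop TAA at 81 → 66 nt.
Longest: frame -3, positions 15–83, 69 nt = 23 codons = 22 aa. → 23 codons.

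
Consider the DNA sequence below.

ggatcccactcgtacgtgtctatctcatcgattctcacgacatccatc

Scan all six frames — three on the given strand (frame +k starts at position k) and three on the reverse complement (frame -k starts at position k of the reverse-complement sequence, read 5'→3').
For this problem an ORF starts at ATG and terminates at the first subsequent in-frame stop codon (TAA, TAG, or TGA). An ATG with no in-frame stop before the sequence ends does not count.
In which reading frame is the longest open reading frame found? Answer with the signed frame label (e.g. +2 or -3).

-3

Reverse complement (5'→3'): GATGGATGTCGTGAGAATCGATGAGATAGACACGTACGAGTGGGATCC
Frame +1: GGA TCC CAC TCG TAC GTG TCT ATC TCA TCG ATT CTC ACG ACA TCC ATC — no ATG→stop ORF.
Frame +2: GAT CCC ACT CGT ACG TGT CTA TCT CAT CGA TTC TCA CGA CAT CCA — no ATG→stop ORF.
Frame +3: ATC CCA CTC GTA CGT GTC TAT CTC ATC GAT TCT CAC GAC ATC CAT — no ATG→stop ORF.
Frame -1: GAT GGA TGT CGT GAG AAT CGA TGA GAT AGA CAC GTA CGA GTG GGA TCC — no ATG→stop ORF.
Frame -2: ATG GAT GTC GTG AGA ATC GAT GAG ATA GAC ACG TAC GAG TGG GAT — no ATG→stop ORF.
Frame -3: TGG ATG TCG TGA GAA TCG ATG AGA TAG ACA CGT ACG AGT GGG ATC — ATG at 6, stop TGA at 12 → 9 nt; ATG at 21, stop TAG at 27 → 9 nt.
Longest ORF is 9 nt in frame -3 (positions 6–14).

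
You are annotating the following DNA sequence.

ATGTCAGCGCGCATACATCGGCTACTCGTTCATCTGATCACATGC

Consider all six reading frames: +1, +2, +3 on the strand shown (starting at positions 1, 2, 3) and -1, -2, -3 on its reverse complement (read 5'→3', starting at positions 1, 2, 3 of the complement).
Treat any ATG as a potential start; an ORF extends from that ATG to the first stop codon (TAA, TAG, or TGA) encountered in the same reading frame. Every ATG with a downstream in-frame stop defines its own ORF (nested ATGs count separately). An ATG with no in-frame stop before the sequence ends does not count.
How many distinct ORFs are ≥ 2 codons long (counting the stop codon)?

Reverse complement (5'→3'): GCATGTGATCAGATGAACGAGTAGCCGATGTATGCGCGCTGACAT
Frame +1: ATG TCA GCG CGC ATA CAT CGG CTA CTC GTT CAT CTG ATC ACA TGC — no ATG→stop ORF.
Frame +2: TGT CAG CGC GCA TAC ATC GGC TAC TCG TTC ATC TGA TCA CAT — no ATG→stop ORF.
Frame +3: GTC AGC GCG CAT ACA TCG GCT ACT CGT TCA TCT GAT CAC ATG — no ATG→stop ORF.
Frame -1: GCA TGT GAT CAG ATG AAC GAG TAG CCG ATG TAT GCG CGC TGA CAT — ATG at 13, stop TAG at 22 → 12 nt; ATG at 28, stop TGA at 40 → 15 nt.
Frame -2: CAT GTG ATC AGA TGA ACG AGT AGC CGA TGT ATG CGC GCT GAC — no ATG→stop ORF.
Frame -3: ATG TGA TCA GAT GAA CGA GTA GCC GAT GTA TGC GCG CTG ACA — ATG at 3, stop TGA at 6 → 6 nt.
ORFs ≥ 2 codons: frame -1 13–24 (4 codons), frame -1 28–42 (5 codons), frame -3 3–8 (2 codons). Count = 3.

3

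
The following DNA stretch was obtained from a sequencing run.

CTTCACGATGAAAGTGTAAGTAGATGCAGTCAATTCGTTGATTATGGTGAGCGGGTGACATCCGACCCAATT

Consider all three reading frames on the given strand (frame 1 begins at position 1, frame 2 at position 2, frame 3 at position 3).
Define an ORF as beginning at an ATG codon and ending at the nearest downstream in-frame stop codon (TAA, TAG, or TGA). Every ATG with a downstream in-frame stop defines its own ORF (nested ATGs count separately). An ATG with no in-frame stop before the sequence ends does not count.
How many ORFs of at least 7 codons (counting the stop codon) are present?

0

Frame 1: CTT CAC GAT GAA AGT GTA AGT AGA TGC AGT CAA TTC GTT GAT TAT GGT GAG CGG GTG ACA TCC GAC CCA ATT — no ATG→stop ORF.
Frame 2: TTC ACG ATG AAA GTG TAA GTA GAT GCA GTC AAT TCG TTG ATT ATG GTG AGC GGG TGA CAT CCG ACC CAA — ATG at 8, stop TAA at 17 → 12 nt; ATG at 44, stop TGA at 56 → 15 nt.
Frame 3: TCA CGA TGA AAG TGT AAG TAG ATG CAG TCA ATT CGT TGA TTA TGG TGA GCG GGT GAC ATC CGA CCC AAT — ATG at 24, stop TGA at 39 → 18 nt.
No ORF reaches 7 codons. Count = 0.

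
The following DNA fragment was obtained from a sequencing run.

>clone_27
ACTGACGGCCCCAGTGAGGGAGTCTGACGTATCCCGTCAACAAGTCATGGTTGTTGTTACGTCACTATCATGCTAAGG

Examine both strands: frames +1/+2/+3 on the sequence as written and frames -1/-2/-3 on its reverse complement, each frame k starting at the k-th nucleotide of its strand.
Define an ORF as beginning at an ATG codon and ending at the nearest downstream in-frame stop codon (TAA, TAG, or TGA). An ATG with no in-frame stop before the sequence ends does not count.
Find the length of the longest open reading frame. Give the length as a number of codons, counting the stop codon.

10

Reverse complement (5'→3'): CCTTAGCATGATAGTGACGTAACAACAACCATGACTTGTTGACGGGATACGTCAGACTCCCTCACTGGGGCCGTCAGT
Frame +1: ACT GAC GGC CCC AGT GAG GGA GTC TGA CGT ATC CCG TCA ACA AGT CAT GGT TGT TGT TAC GTC ACT ATC ATG CTA AGG — no ATG→stop ORF.
Frame +2: CTG ACG GCC CCA GTG AGG GAG TCT GAC GTA TCC CGT CAA CAA GTC ATG GTT GTT GTT ACG TCA CTA TCA TGC TAA — ATG at 47, stop TAA at 74 → 30 nt.
Frame +3: TGA CGG CCC CAG TGA GGG AGT CTG ACG TAT CCC GTC AAC AAG TCA TGG TTG TTG TTA CGT CAC TAT CAT GCT AAG — no ATG→stop ORF.
Frame -1: CCT TAG CAT GAT AGT GAC GTA ACA ACA ACC ATG ACT TGT TGA CGG GAT ACG TCA GAC TCC CTC ACT GGG GCC GTC AGT — ATG at 31, stop TGA at 40 → 12 nt.
Frame -2: CTT AGC ATG ATA GTG ACG TAA CAA CAA CCA TGA CTT GTT GAC GGG ATA CGT CAG ACT CCC TCA CTG GGG CCG TCA — ATG at 8, stop TAA at 20 → 15 nt.
Frame -3: TTA GCA TGA TAG TGA CGT AAC AAC AAC CAT GAC TTG TTG ACG GGA TAC GTC AGA CTC CCT CAC TGG GGC CGT CAG — no ATG→stop ORF.
Longest: frame +2, positions 47–76, 30 nt = 10 codons = 9 aa. → 10 codons.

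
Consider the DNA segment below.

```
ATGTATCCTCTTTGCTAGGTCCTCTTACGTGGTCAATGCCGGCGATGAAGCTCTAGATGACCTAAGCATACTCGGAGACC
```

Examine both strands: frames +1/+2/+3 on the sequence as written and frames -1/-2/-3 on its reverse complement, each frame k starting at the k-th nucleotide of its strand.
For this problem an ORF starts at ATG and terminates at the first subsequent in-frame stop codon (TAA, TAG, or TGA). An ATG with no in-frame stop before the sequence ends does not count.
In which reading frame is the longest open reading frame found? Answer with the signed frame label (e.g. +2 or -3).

Reverse complement (5'→3'): GGTCTCCGAGTATGCTTAGGTCATCTAGAGCTTCATCGCCGGCATTGACCACGTAAGAGGACCTAGCAAAGAGGATACAT
Frame +1: ATG TAT CCT CTT TGC TAG GTC CTC TTA CGT GGT CAA TGC CGG CGA TGA AGC TCT AGA TGA CCT AAG CAT ACT CGG AGA — ATG at 1, stop TAG at 16 → 18 nt.
Frame +2: TGT ATC CTC TTT GCT AGG TCC TCT TAC GTG GTC AAT GCC GGC GAT GAA GCT CTA GAT GAC CTA AGC ATA CTC GGA GAC — no ATG→stop ORF.
Frame +3: GTA TCC TCT TTG CTA GGT CCT CTT ACG TGG TCA ATG CCG GCG ATG AAG CTC TAG ATG ACC TAA GCA TAC TCG GAG ACC — ATG at 36, stop TAG at 54 → 21 nt; ATG at 45, stop TAG at 54 → 12 nt; ATG at 57, stop TAA at 63 → 9 nt.
Frame -1: GGT CTC CGA GTA TGC TTA GGT CAT CTA GAG CTT CAT CGC CGG CAT TGA CCA CGT AAG AGG ACC TAG CAA AGA GGA TAC — no ATG→stop ORF.
Frame -2: GTC TCC GAG TAT GCT TAG GTC ATC TAG AGC TTC ATC GCC GGC ATT GAC CAC GTA AGA GGA CCT AGC AAA GAG GAT ACA — no ATG→stop ORF.
Frame -3: TCT CCG AGT ATG CTT AGG TCA TCT AGA GCT TCA TCG CCG GCA TTG ACC ACG TAA GAG GAC CTA GCA AAG AGG ATA CAT — ATG at 12, stop TAA at 54 → 45 nt.
Longest ORF is 45 nt in frame -3 (positions 12–56).

-3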